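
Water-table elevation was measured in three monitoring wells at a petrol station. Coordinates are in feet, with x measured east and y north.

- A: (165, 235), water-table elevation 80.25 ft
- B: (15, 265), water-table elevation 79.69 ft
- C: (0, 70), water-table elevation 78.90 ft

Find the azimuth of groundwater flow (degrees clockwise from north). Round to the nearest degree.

Differences from A: to B (Δx, Δy, Δh) = (-150, 30, -0.56); to C = (-165, -165, -1.35).
Solve a·Δx + b·Δy = Δh: det = (-150)·(-165) − (-165)·30 = 29700.
∂h/∂x = [(-0.56)·(-165) − (-1.35)·30] / 29700 = +0.004475
∂h/∂y = [(-150)·(-1.35) − (-165)·(-0.56)] / 29700 = +0.003707
Flow direction (−∇h) has components (-0.004475 E, -0.003707 N).
Azimuth = atan2(E, N) = atan2(-0.004475, -0.003707) = 230.4° ≈ 230°.

230°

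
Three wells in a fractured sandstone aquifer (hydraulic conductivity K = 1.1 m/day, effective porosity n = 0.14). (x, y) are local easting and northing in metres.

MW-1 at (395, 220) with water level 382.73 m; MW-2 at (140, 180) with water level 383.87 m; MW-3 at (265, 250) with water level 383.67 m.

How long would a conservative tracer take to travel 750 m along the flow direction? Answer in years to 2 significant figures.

With h = a·x + b·y + c and MW-1 as origin, the differences give:
  (-255)·a + (-40)·b = +1.14
  (-130)·a + 30·b = +0.94
Eliminate b (×30 and ×(-40), subtract): -12850·a = 71.800 → a = ∂h/∂x = -0.005588
Back-substitute: b = ∂h/∂y = +0.007121.
|∇h| = √(-0.005588² + 0.007121²) = 0.009052
Seepage velocity v = K·i/n = 1.1 × 0.009052 / 0.14 = 0.07112 m/day.
t = 750 / 0.07112 = 1.055e+04 days = 28.9 years.

29 years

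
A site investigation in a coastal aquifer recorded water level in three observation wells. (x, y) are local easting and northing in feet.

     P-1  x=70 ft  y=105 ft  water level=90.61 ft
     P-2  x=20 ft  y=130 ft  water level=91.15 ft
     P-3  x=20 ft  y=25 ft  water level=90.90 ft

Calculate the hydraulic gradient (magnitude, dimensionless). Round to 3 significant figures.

With h = a·x + b·y + c and P-1 as origin, the differences give:
  (-50)·a + 25·b = +0.54
  (-50)·a + (-80)·b = +0.29
Eliminate b (×(-80) and ×25, subtract): 5250·a = -50.450 → a = ∂h/∂x = -0.009610
Back-substitute: b = ∂h/∂y = +0.002381.
|∇h| = √(-0.009610² + 0.002381²) = 0.009901

0.00990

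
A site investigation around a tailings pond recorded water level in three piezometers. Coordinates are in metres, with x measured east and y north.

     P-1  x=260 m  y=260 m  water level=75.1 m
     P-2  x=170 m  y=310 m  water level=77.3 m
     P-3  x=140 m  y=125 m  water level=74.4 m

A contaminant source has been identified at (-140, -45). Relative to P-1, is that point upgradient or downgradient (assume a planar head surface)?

With h = a·x + b·y + c and P-1 as origin, the differences give:
  (-90)·a + 50·b = +2.2
  (-120)·a + (-135)·b = -0.7
Eliminate b (×(-135) and ×50, subtract): 18150·a = -262.00 → a = ∂h/∂x = -0.01444
Back-substitute: b = ∂h/∂y = +0.01802.
Head at (-140, -45) = 75.1 + (-0.01444)·(-400) + (+0.01802)·(-305) = 75.38 m.
That is higher than the 75.1 m at P-1, so the point is upgradient.

upgradient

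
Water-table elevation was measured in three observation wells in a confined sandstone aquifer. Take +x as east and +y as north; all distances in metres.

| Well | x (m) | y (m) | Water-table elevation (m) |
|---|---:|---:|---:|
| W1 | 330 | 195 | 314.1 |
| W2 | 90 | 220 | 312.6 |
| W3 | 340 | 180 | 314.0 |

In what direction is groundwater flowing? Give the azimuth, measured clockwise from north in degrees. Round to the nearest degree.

213°

Three-point gradient (reference W1): Δ to W2 = (-240, 25, -1.5), Δ to W3 = (10, -15, -0.1).
∂h/∂x = +0.007463, ∂h/∂y = +0.01164 (det = 3350).
Flow direction (−∇h) has components (-0.007463 E, -0.01164 N).
Azimuth = atan2(E, N) = atan2(-0.007463, -0.01164) = 212.7° ≈ 213°.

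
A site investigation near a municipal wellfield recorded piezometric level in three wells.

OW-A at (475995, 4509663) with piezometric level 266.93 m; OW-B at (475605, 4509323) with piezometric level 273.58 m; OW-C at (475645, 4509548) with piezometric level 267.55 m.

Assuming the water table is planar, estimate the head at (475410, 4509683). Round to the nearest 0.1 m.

262.0 m

With h = a·x + b·y + c and OW-A as origin, the differences give:
  (-390)·a + (-340)·b = +6.65
  (-350)·a + (-115)·b = +0.62
Eliminate b (×(-115) and ×(-340), subtract): -74150·a = -553.950 → a = ∂h/∂x = +0.007471
Back-substitute: b = ∂h/∂y = -0.02813.
h(475410, 4509683) = 266.93 + (+0.007471)·(-585) + (-0.02813)·(20) = 266.93 -4.370 -0.563 = 261.997 m.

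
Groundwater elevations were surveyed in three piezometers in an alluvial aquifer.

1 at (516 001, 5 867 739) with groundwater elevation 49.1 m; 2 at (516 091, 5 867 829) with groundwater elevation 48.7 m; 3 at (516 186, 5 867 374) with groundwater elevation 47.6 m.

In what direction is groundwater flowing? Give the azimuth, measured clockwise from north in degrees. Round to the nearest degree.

102°

Differences from 1: to 2 (Δx, Δy, Δh) = (90, 90, -0.4); to 3 = (185, -365, -1.5).
Determinant of the coordinate differences = 90·(-365) − 185·90 = -49500.
∂h/∂x = [(-0.4)·(-365) − (-1.5)·90] / -49500 = -0.005677
∂h/∂y = [90·(-1.5) − 185·(-0.4)] / -49500 = +0.001232
Flow direction (−∇h) has components (+0.005677 E, -0.001232 N).
Azimuth = atan2(E, N) = atan2(+0.005677, -0.001232) = 102.2° ≈ 102°.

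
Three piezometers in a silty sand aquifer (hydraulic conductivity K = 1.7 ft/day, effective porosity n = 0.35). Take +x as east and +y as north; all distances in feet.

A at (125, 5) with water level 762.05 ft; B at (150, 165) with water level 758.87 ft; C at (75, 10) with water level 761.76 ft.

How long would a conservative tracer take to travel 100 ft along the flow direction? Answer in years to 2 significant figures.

2.7 years

Taking A as reference: B−A = (25, 160, -3.18); C−A = (-50, 5, -0.29).
Solve a·Δx + b·Δy = Δh: det = 25·5 − (-50)·160 = 8125.
∂h/∂x = [(-3.18)·5 − (-0.29)·160] / 8125 = +0.003754
∂h/∂y = [25·(-0.29) − (-50)·(-3.18)] / 8125 = -0.02046
|∇h| = √(0.003754² + -0.02046²) = 0.0208
Seepage velocity v = K·i/n = 1.7 × 0.0208 / 0.35 = 0.101 ft/day.
t = 100 / 0.101 = 990.1 days = 2.71 years.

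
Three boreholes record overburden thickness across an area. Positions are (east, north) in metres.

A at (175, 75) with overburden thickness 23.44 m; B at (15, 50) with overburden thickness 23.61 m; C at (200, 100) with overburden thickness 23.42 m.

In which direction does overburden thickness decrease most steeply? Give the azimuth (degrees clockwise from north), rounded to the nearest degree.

With d = a·x + b·y + c and A as origin, the differences give:
  (-160)·a + (-25)·b = +0.17
  25·a + 25·b = -0.02
Eliminate b (×25 and ×(-25), subtract): -3375·a = 3.750 → a = ∂d/∂x = -0.001111
Back-substitute: b = ∂d/∂y = +0.0003111.
Steepest decrease is along −∇f: components (+0.001111 E, -0.0003111 N).
Azimuth = atan2(+0.001111, -0.0003111) = 105.6° ≈ 106°.

106°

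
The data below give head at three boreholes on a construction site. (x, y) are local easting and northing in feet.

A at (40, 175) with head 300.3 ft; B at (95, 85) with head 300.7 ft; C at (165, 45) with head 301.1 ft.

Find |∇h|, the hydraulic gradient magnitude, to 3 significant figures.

Three-point gradient (reference A): Δ to B = (55, -90, +0.4), Δ to C = (125, -130, +0.8).
∂h/∂x = +0.004878, ∂h/∂y = -0.001463 (det = 4100).
|∇h| = √(0.004878² + -0.001463²) = 0.005093

0.00509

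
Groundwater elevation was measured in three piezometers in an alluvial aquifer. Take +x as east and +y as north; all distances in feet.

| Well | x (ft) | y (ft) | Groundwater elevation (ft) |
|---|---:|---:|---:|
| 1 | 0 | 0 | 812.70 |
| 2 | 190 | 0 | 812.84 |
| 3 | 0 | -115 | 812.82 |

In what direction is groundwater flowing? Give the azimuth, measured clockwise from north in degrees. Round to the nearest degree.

∂h/∂x = (812.84 − 812.70) / (190 − 0) = +0.0007368
∂h/∂y = (812.82 − 812.70) / (-115 − 0) = -0.001043
Flow direction (−∇h) has components (-0.0007368 E, +0.001043 N).
Azimuth = atan2(E, N) = atan2(-0.0007368, +0.001043) = 324.8° ≈ 325°.

325°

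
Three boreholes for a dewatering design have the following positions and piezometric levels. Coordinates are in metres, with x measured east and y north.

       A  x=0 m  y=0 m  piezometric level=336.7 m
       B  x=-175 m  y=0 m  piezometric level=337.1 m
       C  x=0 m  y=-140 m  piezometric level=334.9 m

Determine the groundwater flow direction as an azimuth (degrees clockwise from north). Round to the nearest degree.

∂h/∂x = (337.1 − 336.7) / (-175 − 0) = -0.002286
∂h/∂y = (334.9 − 336.7) / (-140 − 0) = +0.01286
Flow direction (−∇h) has components (+0.002286 E, -0.01286 N).
Azimuth = atan2(E, N) = atan2(+0.002286, -0.01286) = 169.9° ≈ 170°.

170°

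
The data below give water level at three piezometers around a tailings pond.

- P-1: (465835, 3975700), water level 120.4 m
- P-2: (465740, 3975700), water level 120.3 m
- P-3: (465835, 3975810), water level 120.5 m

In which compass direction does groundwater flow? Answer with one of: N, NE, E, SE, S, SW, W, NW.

SW

∂h/∂x = (120.3 − 120.4) / (465740 − 465835) = +0.001053
∂h/∂y = (120.5 − 120.4) / (3975810 − 3975700) = +0.0009091
Flow = −∇h = (-0.001053 east, -0.0009091 north), which points southwest.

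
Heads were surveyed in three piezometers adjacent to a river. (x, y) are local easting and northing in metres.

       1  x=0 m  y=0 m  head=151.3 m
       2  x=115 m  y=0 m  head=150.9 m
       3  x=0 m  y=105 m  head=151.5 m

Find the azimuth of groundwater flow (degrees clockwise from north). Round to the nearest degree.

119°

∂h/∂x = (150.9 − 151.3) / (115 − 0) = -0.003478
∂h/∂y = (151.5 − 151.3) / (105 − 0) = +0.001905
Flow direction (−∇h) has components (+0.003478 E, -0.001905 N).
Azimuth = atan2(E, N) = atan2(+0.003478, -0.001905) = 118.7° ≈ 119°.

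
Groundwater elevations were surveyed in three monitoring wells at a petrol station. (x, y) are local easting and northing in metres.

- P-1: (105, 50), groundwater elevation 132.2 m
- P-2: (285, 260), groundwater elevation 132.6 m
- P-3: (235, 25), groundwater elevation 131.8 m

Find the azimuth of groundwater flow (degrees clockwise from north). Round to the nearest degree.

149°

Differences from P-1: to P-2 (Δx, Δy, Δh) = (180, 210, +0.4); to P-3 = (130, -25, -0.4).
Determinant of the coordinate differences = 180·(-25) − 130·210 = -31800.
∂h/∂x = [(+0.4)·(-25) − (-0.4)·210] / -31800 = -0.002327
∂h/∂y = [180·(-0.4) − 130·(+0.4)] / -31800 = +0.003899
Flow direction (−∇h) has components (+0.002327 E, -0.003899 N).
Azimuth = atan2(E, N) = atan2(+0.002327, -0.003899) = 149.2° ≈ 149°.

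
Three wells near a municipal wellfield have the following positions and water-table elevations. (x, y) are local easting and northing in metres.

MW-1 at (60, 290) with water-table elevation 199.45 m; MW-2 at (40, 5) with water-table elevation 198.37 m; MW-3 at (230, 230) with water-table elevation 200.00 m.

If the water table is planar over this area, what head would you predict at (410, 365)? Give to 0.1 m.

Three-point gradient (reference MW-1): Δ to MW-2 = (-20, -285, -1.08), Δ to MW-3 = (170, -60, +0.55).
∂h/∂x = +0.004462, ∂h/∂y = +0.003476 (det = 49650).
h(410, 365) = 199.45 + (+0.004462)·(350) + (+0.003476)·(75) = 199.45 +1.562 +0.261 = 201.273 m.

201.3 m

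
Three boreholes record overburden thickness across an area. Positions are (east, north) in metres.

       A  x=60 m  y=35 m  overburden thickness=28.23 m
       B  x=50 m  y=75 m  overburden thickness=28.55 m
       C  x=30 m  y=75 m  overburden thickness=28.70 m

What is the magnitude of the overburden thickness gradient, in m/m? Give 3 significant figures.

0.00968 m/m

Three-point gradient (reference A): Δ to B = (-10, 40, +0.32), Δ to C = (-30, 40, +0.47).
∂d/∂x = -0.007500, ∂d/∂y = +0.006125 (det = 800).
|∇f| = √(-0.007500² + 0.006125²) = 0.009683 m/m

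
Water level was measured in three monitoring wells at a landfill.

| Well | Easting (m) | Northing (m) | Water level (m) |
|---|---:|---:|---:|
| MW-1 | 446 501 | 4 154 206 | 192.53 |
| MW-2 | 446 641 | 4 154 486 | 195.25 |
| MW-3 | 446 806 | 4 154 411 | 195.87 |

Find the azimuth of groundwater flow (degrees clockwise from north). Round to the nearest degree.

Three-point gradient (reference MW-1): Δ to MW-2 = (140, 280, +2.72), Δ to MW-3 = (305, 205, +3.34).
∂h/∂x = +0.006660, ∂h/∂y = +0.006384 (det = -56700).
Flow direction (−∇h) has components (-0.006660 E, -0.006384 N).
Azimuth = atan2(E, N) = atan2(-0.006660, -0.006384) = 226.2° ≈ 226°.

226°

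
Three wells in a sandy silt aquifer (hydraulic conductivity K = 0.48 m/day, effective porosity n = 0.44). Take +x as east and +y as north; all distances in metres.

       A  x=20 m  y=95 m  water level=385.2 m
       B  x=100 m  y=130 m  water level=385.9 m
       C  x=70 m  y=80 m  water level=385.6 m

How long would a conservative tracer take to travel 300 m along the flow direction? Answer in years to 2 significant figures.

Taking A as reference: B−A = (80, 35, +0.7); C−A = (50, -15, +0.4).
Solve a·Δx + b·Δy = Δh: det = 80·(-15) − 50·35 = -2950.
∂h/∂x = [(+0.7)·(-15) − (+0.4)·35] / -2950 = +0.008305
∂h/∂y = [80·(+0.4) − 50·(+0.7)] / -2950 = +0.001017
|∇h| = √(0.008305² + 0.001017²) = 0.008367
Seepage velocity v = K·i/n = 0.48 × 0.008367 / 0.44 = 0.009128 m/day.
t = 300 / 0.009128 = 3.287e+04 days = 90 years.

90 years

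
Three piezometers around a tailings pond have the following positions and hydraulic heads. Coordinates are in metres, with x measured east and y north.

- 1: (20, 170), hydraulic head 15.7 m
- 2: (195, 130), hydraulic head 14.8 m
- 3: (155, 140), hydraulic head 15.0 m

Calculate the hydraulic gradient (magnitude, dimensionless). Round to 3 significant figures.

0.00943

Three-point gradient (reference 1): Δ to 2 = (175, -40, -0.9), Δ to 3 = (135, -30, -0.7).
∂h/∂x = -0.006667, ∂h/∂y = -0.006667 (det = 150).
|∇h| = √(-0.006667² + -0.006667²) = 0.009429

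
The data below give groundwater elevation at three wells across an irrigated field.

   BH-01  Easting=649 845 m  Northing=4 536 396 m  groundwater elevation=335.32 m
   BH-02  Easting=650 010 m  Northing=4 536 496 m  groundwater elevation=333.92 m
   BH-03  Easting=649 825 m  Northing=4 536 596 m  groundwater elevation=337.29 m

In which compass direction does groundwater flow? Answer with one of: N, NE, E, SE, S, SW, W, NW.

Differences from BH-01: to BH-02 (Δx, Δy, Δh) = (165, 100, -1.40); to BH-03 = (-20, 200, +1.97).
Solve a·Δx + b·Δy = Δh: det = 165·200 − (-20)·100 = 35000.
∂h/∂x = [(-1.40)·200 − (+1.97)·100] / 35000 = -0.01363
∂h/∂y = [165·(+1.97) − (-20)·(-1.40)] / 35000 = +0.008487
Flow = −∇h = (+0.01363 east, -0.008487 north), which points southeast.

SE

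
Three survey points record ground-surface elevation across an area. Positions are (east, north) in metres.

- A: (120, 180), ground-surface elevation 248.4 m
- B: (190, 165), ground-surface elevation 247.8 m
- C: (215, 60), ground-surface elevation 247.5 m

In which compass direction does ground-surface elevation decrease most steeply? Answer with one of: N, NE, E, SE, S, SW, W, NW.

With z = a·x + b·y + c and A as origin, the differences give:
  70·a + (-15)·b = -0.6
  95·a + (-120)·b = -0.9
Eliminate b (×(-120) and ×(-15), subtract): -6975·a = 58.50 → a = ∂z/∂x = -0.008387
Back-substitute: b = ∂z/∂y = +0.0008602.
Steepest decrease is along −∇f = (+0.008387 E, -0.0008602 N) → east.

E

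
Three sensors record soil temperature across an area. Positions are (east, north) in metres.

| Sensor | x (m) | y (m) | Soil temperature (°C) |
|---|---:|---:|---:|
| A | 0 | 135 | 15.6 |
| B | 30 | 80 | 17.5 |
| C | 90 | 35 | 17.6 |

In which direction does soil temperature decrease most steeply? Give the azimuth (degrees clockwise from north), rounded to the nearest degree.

With T = a·x + b·y + c and A as origin, the differences give:
  30·a + (-55)·b = +1.9
  90·a + (-100)·b = +2.0
Eliminate b (×(-100) and ×(-55), subtract): 1950·a = -80.00 → a = ∂T/∂x = -0.04103
Back-substitute: b = ∂T/∂y = -0.05692.
Steepest decrease is along −∇f: components (+0.04103 E, +0.05692 N).
Azimuth = atan2(+0.04103, +0.05692) = 35.8° ≈ 036°.

036°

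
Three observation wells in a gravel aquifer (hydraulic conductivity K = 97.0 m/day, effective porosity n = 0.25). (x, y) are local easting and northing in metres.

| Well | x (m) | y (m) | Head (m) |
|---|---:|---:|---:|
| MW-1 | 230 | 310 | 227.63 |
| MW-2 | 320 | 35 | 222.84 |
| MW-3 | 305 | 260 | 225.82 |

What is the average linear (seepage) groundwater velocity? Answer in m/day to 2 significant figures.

7.8 m/day

Differences from MW-1: to MW-2 (Δx, Δy, Δh) = (90, -275, -4.79); to MW-3 = (75, -50, -1.81).
Solve a·Δx + b·Δy = Δh: det = 90·(-50) − 75·(-275) = 16125.
∂h/∂x = [(-4.79)·(-50) − (-1.81)·(-275)] / 16125 = -0.01602
∂h/∂y = [90·(-1.81) − 75·(-4.79)] / 16125 = +0.01218
|∇h| = √(-0.01602² + 0.01218²) = 0.02012
Seepage velocity v = K·i/n = 97.0 × 0.02012 / 0.25 = 7.807 m/day.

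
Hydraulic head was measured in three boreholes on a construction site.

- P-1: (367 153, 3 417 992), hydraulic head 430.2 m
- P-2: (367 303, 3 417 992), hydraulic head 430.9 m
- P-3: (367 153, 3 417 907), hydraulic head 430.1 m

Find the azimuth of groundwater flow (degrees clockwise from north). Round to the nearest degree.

256°

∂h/∂x = (430.9 − 430.2) / (367303 − 367153) = +0.004667
∂h/∂y = (430.1 − 430.2) / (3417907 − 3417992) = +0.001176
Flow direction (−∇h) has components (-0.004667 E, -0.001176 N).
Azimuth = atan2(E, N) = atan2(-0.004667, -0.001176) = 255.9° ≈ 256°.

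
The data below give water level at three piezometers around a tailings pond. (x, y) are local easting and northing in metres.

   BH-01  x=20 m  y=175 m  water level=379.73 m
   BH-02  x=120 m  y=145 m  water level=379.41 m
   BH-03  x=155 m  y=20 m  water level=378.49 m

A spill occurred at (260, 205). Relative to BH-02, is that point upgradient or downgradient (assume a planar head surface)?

upgradient

Differences from BH-01: to BH-02 (Δx, Δy, Δh) = (100, -30, -0.32); to BH-03 = (135, -155, -1.24).
Determinant of the coordinate differences = 100·(-155) − 135·(-30) = -11450.
∂h/∂x = [(-0.32)·(-155) − (-1.24)·(-30)] / -11450 = -0.001083
∂h/∂y = [100·(-1.24) − 135·(-0.32)] / -11450 = +0.007057
Head at (260, 205) = 379.73 + (-0.001083)·(240) + (+0.007057)·(30) = 379.68 m.
That is higher than the 379.41 m at BH-02, so the point is upgradient.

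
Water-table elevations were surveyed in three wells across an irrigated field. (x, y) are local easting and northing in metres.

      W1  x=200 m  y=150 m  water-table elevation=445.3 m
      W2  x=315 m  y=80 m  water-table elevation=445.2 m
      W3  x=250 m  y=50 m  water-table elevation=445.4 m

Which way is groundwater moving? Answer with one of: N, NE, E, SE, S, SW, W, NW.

With h = a·x + b·y + c and W1 as origin, the differences give:
  115·a + (-70)·b = -0.1
  50·a + (-100)·b = +0.1
Eliminate b (×(-100) and ×(-70), subtract): -8000·a = 17.00 → a = ∂h/∂x = -0.002125
Back-substitute: b = ∂h/∂y = -0.002062.
Flow = −∇h = (+0.002125 east, +0.002062 north), which points northeast.

NE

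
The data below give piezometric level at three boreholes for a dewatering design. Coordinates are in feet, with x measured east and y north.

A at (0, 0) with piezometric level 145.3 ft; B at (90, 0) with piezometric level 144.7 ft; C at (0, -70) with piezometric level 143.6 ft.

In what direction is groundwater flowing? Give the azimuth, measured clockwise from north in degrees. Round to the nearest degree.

165°

∂h/∂x = (144.7 − 145.3) / (90 − 0) = -0.006667
∂h/∂y = (143.6 − 145.3) / (-70 − 0) = +0.02429
Flow direction (−∇h) has components (+0.006667 E, -0.02429 N).
Azimuth = atan2(E, N) = atan2(+0.006667, -0.02429) = 164.6° ≈ 165°.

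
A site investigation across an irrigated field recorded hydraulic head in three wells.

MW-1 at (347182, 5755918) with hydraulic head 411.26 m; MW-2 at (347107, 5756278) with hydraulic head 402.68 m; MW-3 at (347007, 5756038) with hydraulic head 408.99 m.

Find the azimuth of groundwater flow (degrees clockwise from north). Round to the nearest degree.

Taking MW-1 as reference: MW-2−MW-1 = (-75, 360, -8.58); MW-3−MW-1 = (-175, 120, -2.27).
Solve a·Δx + b·Δy = Δh: det = (-75)·120 − (-175)·360 = 54000.
∂h/∂x = [(-8.58)·120 − (-2.27)·360] / 54000 = -0.003933
∂h/∂y = [(-75)·(-2.27) − (-175)·(-8.58)] / 54000 = -0.02465
Flow direction (−∇h) has components (+0.003933 E, +0.02465 N).
Azimuth = atan2(E, N) = atan2(+0.003933, +0.02465) = 9.1° ≈ 009°.

009°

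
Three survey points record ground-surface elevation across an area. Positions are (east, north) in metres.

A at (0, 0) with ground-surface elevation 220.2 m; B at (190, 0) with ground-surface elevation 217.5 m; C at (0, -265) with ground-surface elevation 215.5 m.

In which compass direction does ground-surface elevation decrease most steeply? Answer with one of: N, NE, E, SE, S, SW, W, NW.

SE

∂z/∂x = (217.5 − 220.2) / (190 − 0) = -0.01421
∂z/∂y = (215.5 − 220.2) / (-265 − 0) = +0.01774
Steepest decrease is along −∇f = (+0.01421 E, -0.01774 N) → southeast.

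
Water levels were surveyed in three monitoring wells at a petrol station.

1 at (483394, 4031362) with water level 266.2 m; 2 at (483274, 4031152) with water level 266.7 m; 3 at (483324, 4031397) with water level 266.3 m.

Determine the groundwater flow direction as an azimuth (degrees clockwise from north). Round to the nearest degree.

059°

Taking 1 as reference: 2−1 = (-120, -210, +0.5); 3−1 = (-70, 35, +0.1).
Solve a·Δx + b·Δy = Δh: det = (-120)·35 − (-70)·(-210) = -18900.
∂h/∂x = [(+0.5)·35 − (+0.1)·(-210)] / -18900 = -0.002037
∂h/∂y = [(-120)·(+0.1) − (-70)·(+0.5)] / -18900 = -0.001217
Flow direction (−∇h) has components (+0.002037 E, +0.001217 N).
Azimuth = atan2(E, N) = atan2(+0.002037, +0.001217) = 59.1° ≈ 059°.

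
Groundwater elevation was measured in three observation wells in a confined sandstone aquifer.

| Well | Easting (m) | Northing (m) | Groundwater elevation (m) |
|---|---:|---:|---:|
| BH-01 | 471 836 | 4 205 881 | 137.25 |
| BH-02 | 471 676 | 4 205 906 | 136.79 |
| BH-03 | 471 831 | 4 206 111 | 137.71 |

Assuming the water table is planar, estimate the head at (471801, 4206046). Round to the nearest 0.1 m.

137.5 m

Three-point gradient (reference BH-01): Δ to BH-02 = (-160, 25, -0.46), Δ to BH-03 = (-5, 230, +0.46).
∂h/∂x = +0.003198, ∂h/∂y = +0.002070 (det = -36675).
h(471801, 4206046) = 137.25 + (+0.003198)·(-35) + (+0.002070)·(165) = 137.25 -0.112 +0.341 = 137.480 m.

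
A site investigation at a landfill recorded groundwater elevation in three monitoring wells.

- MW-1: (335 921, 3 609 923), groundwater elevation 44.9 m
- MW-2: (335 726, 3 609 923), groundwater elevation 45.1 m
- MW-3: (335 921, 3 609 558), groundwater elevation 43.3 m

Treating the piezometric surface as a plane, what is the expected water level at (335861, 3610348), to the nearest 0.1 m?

46.8 m

∂h/∂x = (45.1 − 44.9) / (335726 − 335921) = -0.001026
∂h/∂y = (43.3 − 44.9) / (3609558 − 3609923) = +0.004384
h(335861, 3610348) = 44.9 + (-0.001026)·(-60) + (+0.004384)·(425) = 44.9 +0.062 +1.863 = 46.825 m.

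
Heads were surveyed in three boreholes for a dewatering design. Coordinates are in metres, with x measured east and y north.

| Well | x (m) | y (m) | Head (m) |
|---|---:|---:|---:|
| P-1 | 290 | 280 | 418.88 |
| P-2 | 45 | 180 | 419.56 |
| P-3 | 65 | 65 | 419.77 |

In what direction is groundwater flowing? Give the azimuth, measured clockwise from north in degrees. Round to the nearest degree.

041°

Taking P-1 as reference: P-2−P-1 = (-245, -100, +0.68); P-3−P-1 = (-225, -215, +0.89).
Solve a·Δx + b·Δy = Δh: det = (-245)·(-215) − (-225)·(-100) = 30175.
∂h/∂x = [(+0.68)·(-215) − (+0.89)·(-100)] / 30175 = -0.001896
∂h/∂y = [(-245)·(+0.89) − (-225)·(+0.68)] / 30175 = -0.002156
Flow direction (−∇h) has components (+0.001896 E, +0.002156 N).
Azimuth = atan2(E, N) = atan2(+0.001896, +0.002156) = 41.3° ≈ 041°.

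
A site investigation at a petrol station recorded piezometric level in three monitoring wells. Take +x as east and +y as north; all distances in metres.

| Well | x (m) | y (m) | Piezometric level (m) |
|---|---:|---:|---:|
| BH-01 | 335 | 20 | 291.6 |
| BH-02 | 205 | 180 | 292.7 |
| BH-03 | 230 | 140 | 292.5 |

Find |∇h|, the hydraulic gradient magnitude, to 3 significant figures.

Taking BH-01 as reference: BH-02−BH-01 = (-130, 160, +1.1); BH-03−BH-01 = (-105, 120, +0.9).
Determinant of the coordinate differences = (-130)·120 − (-105)·160 = 1200.
∂h/∂x = [(+1.1)·120 − (+0.9)·160] / 1200 = -0.01000
∂h/∂y = [(-130)·(+0.9) − (-105)·(+1.1)] / 1200 = -0.001250
|∇h| = √(-0.01000² + -0.001250²) = 0.01008

0.0101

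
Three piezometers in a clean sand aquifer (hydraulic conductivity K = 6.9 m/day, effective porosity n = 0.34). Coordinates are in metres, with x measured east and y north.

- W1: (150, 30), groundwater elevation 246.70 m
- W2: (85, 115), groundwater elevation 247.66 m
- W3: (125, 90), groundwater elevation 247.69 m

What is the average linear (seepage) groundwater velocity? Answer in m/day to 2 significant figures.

0.55 m/day

Differences from W1: to W2 (Δx, Δy, Δh) = (-65, 85, +0.96); to W3 = (-25, 60, +0.99).
Determinant of the coordinate differences = (-65)·60 − (-25)·85 = -1775.
∂h/∂x = [(+0.96)·60 − (+0.99)·85] / -1775 = +0.01496
∂h/∂y = [(-65)·(+0.99) − (-25)·(+0.96)] / -1775 = +0.02273
|∇h| = √(0.01496² + 0.02273²) = 0.02721
Seepage velocity v = K·i/n = 6.9 × 0.02721 / 0.34 = 0.5522 m/day.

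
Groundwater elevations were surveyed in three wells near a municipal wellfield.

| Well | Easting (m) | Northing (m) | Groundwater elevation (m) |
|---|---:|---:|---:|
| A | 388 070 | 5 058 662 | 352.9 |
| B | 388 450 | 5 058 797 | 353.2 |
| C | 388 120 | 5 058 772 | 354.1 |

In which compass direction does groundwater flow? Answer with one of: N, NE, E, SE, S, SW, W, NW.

Taking A as reference: B−A = (380, 135, +0.3); C−A = (50, 110, +1.2).
Determinant of the coordinate differences = 380·110 − 50·135 = 35050.
∂h/∂x = [(+0.3)·110 − (+1.2)·135] / 35050 = -0.003680
∂h/∂y = [380·(+1.2) − 50·(+0.3)] / 35050 = +0.01258
Flow = −∇h = (+0.003680 east, -0.01258 north), which points south.

S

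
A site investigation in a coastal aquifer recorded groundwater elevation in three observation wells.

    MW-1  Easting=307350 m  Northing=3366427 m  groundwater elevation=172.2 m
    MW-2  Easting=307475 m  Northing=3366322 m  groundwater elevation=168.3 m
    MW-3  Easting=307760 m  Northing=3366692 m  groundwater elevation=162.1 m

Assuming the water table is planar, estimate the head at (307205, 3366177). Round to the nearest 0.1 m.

175.1 m

With h = a·x + b·y + c and MW-1 as origin, the differences give:
  125·a + (-105)·b = -3.9
  410·a + 265·b = -10.1
Eliminate b (×265 and ×(-105), subtract): 76175·a = -2094.00 → a = ∂h/∂x = -0.02749
Back-substitute: b = ∂h/∂y = +0.004417.
h(307205, 3366177) = 172.2 + (-0.02749)·(-145) + (+0.004417)·(-250) = 172.2 +3.986 -1.104 = 175.082 m.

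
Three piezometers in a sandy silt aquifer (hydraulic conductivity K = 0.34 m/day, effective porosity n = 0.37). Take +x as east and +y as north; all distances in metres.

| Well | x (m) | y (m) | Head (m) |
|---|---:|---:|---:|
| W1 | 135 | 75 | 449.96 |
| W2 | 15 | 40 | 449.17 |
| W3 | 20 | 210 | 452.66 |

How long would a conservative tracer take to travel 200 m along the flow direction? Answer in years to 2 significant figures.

29 years

Differences from W1: to W2 (Δx, Δy, Δh) = (-120, -35, -0.79); to W3 = (-115, 135, +2.70).
Determinant of the coordinate differences = (-120)·135 − (-115)·(-35) = -20225.
∂h/∂x = [(-0.79)·135 − (+2.70)·(-35)] / -20225 = +0.0006007
∂h/∂y = [(-120)·(+2.70) − (-115)·(-0.79)] / -20225 = +0.02051
|∇h| = √(0.0006007² + 0.02051²) = 0.02052
Seepage velocity v = K·i/n = 0.34 × 0.02052 / 0.37 = 0.01886 m/day.
t = 200 / 0.01886 = 1.06e+04 days = 29 years.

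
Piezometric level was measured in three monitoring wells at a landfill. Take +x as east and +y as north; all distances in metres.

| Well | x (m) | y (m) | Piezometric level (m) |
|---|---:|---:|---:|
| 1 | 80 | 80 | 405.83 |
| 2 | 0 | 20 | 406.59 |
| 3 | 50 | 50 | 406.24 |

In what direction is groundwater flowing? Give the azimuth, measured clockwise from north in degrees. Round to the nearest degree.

With h = a·x + b·y + c and 1 as origin, the differences give:
  (-80)·a + (-60)·b = +0.76
  (-30)·a + (-30)·b = +0.41
Eliminate b (×(-30) and ×(-60), subtract): 600·a = 1.800 → a = ∂h/∂x = +0.003000
Back-substitute: b = ∂h/∂y = -0.01667.
Flow direction (−∇h) has components (-0.003000 E, +0.01667 N).
Azimuth = atan2(E, N) = atan2(-0.003000, +0.01667) = 349.8° ≈ 350°.

350°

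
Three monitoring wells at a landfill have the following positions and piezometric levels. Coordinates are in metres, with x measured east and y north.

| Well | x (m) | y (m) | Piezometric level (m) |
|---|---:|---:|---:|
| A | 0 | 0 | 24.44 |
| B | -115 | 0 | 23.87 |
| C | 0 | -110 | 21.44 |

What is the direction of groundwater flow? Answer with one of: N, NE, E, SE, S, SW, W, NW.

∂h/∂x = (23.87 − 24.44) / (-115 − 0) = +0.004957
∂h/∂y = (21.44 − 24.44) / (-110 − 0) = +0.02727
Flow = −∇h = (-0.004957 east, -0.02727 north), which points south.

S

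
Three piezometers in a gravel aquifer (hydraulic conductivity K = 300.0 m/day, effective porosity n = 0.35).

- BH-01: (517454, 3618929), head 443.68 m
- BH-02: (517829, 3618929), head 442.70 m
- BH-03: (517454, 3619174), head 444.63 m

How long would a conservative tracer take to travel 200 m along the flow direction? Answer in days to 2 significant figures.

50 days

∂h/∂x = (442.70 − 443.68) / (517829 − 517454) = -0.002613
∂h/∂y = (444.63 − 443.68) / (3619174 − 3618929) = +0.003878
|∇h| = √(-0.002613² + 0.003878²) = 0.004676
Seepage velocity v = K·i/n = 300.0 × 0.004676 / 0.35 = 4.008 m/day.
t = 200 / 4.008 = 49.9 days.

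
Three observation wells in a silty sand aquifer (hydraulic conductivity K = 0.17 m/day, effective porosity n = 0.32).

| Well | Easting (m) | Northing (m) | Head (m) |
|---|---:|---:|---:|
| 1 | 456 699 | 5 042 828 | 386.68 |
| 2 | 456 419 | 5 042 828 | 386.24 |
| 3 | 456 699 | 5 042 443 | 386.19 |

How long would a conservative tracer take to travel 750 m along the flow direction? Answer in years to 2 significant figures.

1900 years

∂h/∂x = (386.24 − 386.68) / (456419 − 456699) = +0.001571
∂h/∂y = (386.19 − 386.68) / (5042443 − 5042828) = +0.001273
|∇h| = √(0.001571² + 0.001273²) = 0.002022
Seepage velocity v = K·i/n = 0.17 × 0.002022 / 0.32 = 0.001074 m/day.
t = 750 / 0.001074 = 6.983e+05 days = 1.91e+03 years.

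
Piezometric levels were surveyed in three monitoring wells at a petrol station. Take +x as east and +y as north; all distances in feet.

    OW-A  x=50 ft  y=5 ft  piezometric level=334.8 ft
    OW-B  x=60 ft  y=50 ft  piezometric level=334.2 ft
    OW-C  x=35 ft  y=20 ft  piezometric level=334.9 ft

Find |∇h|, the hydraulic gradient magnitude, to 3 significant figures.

0.0190

With h = a·x + b·y + c and OW-A as origin, the differences give:
  10·a + 45·b = -0.6
  (-15)·a + 15·b = +0.1
Eliminate b (×15 and ×45, subtract): 825·a = -13.50 → a = ∂h/∂x = -0.01636
Back-substitute: b = ∂h/∂y = -0.009697.
|∇h| = √(-0.01636² + -0.009697²) = 0.01902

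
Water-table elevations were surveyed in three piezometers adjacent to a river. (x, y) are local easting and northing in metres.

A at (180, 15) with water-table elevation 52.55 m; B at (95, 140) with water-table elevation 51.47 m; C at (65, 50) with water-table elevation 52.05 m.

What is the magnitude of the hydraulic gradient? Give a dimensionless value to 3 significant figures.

With h = a·x + b·y + c and A as origin, the differences give:
  (-85)·a + 125·b = -1.08
  (-115)·a + 35·b = -0.50
Eliminate b (×35 and ×125, subtract): 11400·a = 24.700 → a = ∂h/∂x = +0.002167
Back-substitute: b = ∂h/∂y = -0.007167.
|∇h| = √(0.002167² + -0.007167²) = 0.007487

0.00749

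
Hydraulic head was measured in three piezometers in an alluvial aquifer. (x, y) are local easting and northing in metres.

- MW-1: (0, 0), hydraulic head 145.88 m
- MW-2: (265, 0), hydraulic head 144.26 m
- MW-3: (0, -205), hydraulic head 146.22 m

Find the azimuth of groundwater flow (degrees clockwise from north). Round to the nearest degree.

075°

∂h/∂x = (144.26 − 145.88) / (265 − 0) = -0.006113
∂h/∂y = (146.22 − 145.88) / (-205 − 0) = -0.001659
Flow direction (−∇h) has components (+0.006113 E, +0.001659 N).
Azimuth = atan2(E, N) = atan2(+0.006113, +0.001659) = 74.8° ≈ 075°.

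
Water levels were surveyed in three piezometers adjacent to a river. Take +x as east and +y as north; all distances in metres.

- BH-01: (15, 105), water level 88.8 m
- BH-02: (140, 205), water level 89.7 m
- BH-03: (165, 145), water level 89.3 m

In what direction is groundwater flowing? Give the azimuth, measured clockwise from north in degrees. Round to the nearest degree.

Taking BH-01 as reference: BH-02−BH-01 = (125, 100, +0.9); BH-03−BH-01 = (150, 40, +0.5).
Determinant of the coordinate differences = 125·40 − 150·100 = -10000.
∂h/∂x = [(+0.9)·40 − (+0.5)·100] / -10000 = +0.001400
∂h/∂y = [125·(+0.5) − 150·(+0.9)] / -10000 = +0.007250
Flow direction (−∇h) has components (-0.001400 E, -0.007250 N).
Azimuth = atan2(E, N) = atan2(-0.001400, -0.007250) = 190.9° ≈ 191°.

191°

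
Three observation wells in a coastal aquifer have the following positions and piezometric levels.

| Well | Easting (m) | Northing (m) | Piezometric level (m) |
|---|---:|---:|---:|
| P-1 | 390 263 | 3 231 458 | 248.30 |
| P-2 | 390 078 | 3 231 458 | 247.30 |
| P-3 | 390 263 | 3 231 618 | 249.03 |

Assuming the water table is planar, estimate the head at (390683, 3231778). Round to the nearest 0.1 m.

252.0 m

∂h/∂x = (247.30 − 248.30) / (390078 − 390263) = +0.005405
∂h/∂y = (249.03 − 248.30) / (3231618 − 3231458) = +0.004562
h(390683, 3231778) = 248.30 + (+0.005405)·(420) + (+0.004562)·(320) = 248.30 +2.270 +1.460 = 252.030 m.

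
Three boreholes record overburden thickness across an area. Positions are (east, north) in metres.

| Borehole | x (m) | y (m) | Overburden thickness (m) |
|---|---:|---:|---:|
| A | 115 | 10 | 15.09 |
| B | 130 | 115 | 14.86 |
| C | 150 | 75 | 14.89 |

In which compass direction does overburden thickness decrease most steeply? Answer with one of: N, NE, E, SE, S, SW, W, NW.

Differences from A: to B (Δx, Δy, Δh) = (15, 105, -0.23); to C = (35, 65, -0.20).
Solve a·Δx + b·Δy = Δd: det = 15·65 − 35·105 = -2700.
∂d/∂x = [(-0.23)·65 − (-0.20)·105] / -2700 = -0.002241
∂d/∂y = [15·(-0.20) − 35·(-0.23)] / -2700 = -0.001870
Steepest decrease is along −∇f = (+0.002241 E, +0.001870 N) → northeast.

NE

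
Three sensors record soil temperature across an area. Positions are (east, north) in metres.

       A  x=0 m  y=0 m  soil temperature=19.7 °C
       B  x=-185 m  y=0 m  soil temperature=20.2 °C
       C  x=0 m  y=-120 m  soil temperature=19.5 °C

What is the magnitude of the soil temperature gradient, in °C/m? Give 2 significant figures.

0.0032 °C/m

∂T/∂x = (20.2 − 19.7) / (-185 − 0) = -0.002703
∂T/∂y = (19.5 − 19.7) / (-120 − 0) = +0.001667
|∇f| = √(-0.002703² + 0.001667²) = 0.003176 °C/m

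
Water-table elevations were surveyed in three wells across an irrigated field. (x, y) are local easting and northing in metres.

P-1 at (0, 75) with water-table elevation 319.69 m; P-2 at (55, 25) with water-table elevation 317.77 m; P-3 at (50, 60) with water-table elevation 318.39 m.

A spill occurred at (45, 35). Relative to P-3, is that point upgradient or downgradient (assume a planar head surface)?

Taking P-1 as reference: P-2−P-1 = (55, -50, -1.92); P-3−P-1 = (50, -15, -1.30).
Determinant of the coordinate differences = 55·(-15) − 50·(-50) = 1675.
∂h/∂x = [(-1.92)·(-15) − (-1.30)·(-50)] / 1675 = -0.02161
∂h/∂y = [55·(-1.30) − 50·(-1.92)] / 1675 = +0.01463
Head at (45, 35) = 319.69 + (-0.02161)·(45) + (+0.01463)·(-40) = 318.13 m.
That is lower than the 318.39 m at P-3, so the point is downgradient.

downgradient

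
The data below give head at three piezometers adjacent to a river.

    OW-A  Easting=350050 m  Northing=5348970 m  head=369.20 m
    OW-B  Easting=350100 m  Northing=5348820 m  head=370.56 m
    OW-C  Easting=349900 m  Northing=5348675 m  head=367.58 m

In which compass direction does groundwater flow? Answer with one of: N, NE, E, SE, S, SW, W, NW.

W

Taking OW-A as reference: OW-B−OW-A = (50, -150, +1.36); OW-C−OW-A = (-150, -295, -1.62).
Determinant of the coordinate differences = 50·(-295) − (-150)·(-150) = -37250.
∂h/∂x = [(+1.36)·(-295) − (-1.62)·(-150)] / -37250 = +0.01729
∂h/∂y = [50·(-1.62) − (-150)·(+1.36)] / -37250 = -0.003302
Flow = −∇h = (-0.01729 east, +0.003302 north), which points west.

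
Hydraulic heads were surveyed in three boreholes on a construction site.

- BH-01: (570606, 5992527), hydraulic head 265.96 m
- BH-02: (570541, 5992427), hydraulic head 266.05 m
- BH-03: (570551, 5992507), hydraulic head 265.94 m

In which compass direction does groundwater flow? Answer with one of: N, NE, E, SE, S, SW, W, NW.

With h = a·x + b·y + c and BH-01 as origin, the differences give:
  (-65)·a + (-100)·b = +0.09
  (-55)·a + (-20)·b = -0.02
Eliminate b (×(-20) and ×(-100), subtract): -4200·a = -3.800 → a = ∂h/∂x = +0.0009048
Back-substitute: b = ∂h/∂y = -0.001488.
Flow = −∇h = (-0.0009048 east, +0.001488 north), which points northwest.

NW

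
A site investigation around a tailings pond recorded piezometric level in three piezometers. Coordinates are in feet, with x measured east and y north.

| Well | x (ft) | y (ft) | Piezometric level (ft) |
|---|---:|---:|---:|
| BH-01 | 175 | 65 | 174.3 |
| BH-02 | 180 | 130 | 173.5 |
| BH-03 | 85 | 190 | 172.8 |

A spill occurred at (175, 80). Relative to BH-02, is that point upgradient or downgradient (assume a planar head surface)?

upgradient

With h = a·x + b·y + c and BH-01 as origin, the differences give:
  5·a + 65·b = -0.8
  (-90)·a + 125·b = -1.5
Eliminate b (×125 and ×65, subtract): 6475·a = -2.50 → a = ∂h/∂x = -0.0003861
Back-substitute: b = ∂h/∂y = -0.01228.
Head at (175, 80) = 174.3 + (-0.0003861)·(0) + (-0.01228)·(15) = 174.12 ft.
That is higher than the 173.5 ft at BH-02, so the point is upgradient.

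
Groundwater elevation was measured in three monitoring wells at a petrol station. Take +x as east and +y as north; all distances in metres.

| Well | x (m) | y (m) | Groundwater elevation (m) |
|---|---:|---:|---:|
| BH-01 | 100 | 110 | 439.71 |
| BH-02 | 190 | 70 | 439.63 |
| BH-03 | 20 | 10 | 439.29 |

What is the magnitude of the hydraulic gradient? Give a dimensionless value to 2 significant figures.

0.0037

With h = a·x + b·y + c and BH-01 as origin, the differences give:
  90·a + (-40)·b = -0.08
  (-80)·a + (-100)·b = -0.42
Eliminate b (×(-100) and ×(-40), subtract): -12200·a = -8.800 → a = ∂h/∂x = +0.0007213
Back-substitute: b = ∂h/∂y = +0.003623.
|∇h| = √(0.0007213² + 0.003623²) = 0.003694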